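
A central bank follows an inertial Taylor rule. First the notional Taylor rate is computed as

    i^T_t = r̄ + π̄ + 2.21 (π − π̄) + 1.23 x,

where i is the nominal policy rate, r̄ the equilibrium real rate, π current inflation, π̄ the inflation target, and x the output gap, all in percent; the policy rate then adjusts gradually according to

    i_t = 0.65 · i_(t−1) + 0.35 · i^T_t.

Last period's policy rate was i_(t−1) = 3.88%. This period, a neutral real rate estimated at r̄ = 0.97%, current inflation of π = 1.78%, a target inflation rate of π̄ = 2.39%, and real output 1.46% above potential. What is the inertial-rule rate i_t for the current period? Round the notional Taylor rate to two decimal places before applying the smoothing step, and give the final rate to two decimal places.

Output 1.46% above potential → x = 1.46.
i^T_t = 0.97 + 2.39 + 2.21 × (1.78 − 2.39) + 1.23 × 1.46
   = 0.97 + 2.39 − 1.3481 + 1.7958 = 3.81
i_t = 0.65 × 3.88 + 0.35 × 3.81 = 2.522 + 1.3335 = 3.86

3.86%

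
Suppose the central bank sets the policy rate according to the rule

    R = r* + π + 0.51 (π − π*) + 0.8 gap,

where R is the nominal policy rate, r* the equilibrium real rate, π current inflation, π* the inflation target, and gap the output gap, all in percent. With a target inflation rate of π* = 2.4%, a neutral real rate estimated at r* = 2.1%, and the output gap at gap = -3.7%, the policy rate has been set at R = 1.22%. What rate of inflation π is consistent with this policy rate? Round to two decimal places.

2.19%

Collecting π: R = r* + (1 + 0.51) π − 0.51 π* + 0.8 gap
1.51 π = 1.22 − 2.1 + 0.51 × 2.4 − 0.8 × (-3.7) = 3.304
π = 3.304 / 1.51 = 2.19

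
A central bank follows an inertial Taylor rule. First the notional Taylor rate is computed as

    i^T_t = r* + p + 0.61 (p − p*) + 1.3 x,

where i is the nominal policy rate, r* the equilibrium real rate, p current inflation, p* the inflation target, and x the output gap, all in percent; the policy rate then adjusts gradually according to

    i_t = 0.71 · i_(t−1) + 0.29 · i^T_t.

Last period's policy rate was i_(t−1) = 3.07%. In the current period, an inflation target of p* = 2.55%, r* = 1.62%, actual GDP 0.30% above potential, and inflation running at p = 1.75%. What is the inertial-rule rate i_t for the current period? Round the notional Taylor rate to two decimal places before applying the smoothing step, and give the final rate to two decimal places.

Output 0.30% above potential → x = 0.30.
i^T_t = 1.62 + 1.75 + 0.61 × (1.75 − 2.55) + 1.3 × 0.30
   = 1.62 + 1.75 − 0.488 + 0.39 = 3.27
i_t = 0.71 × 3.07 + 0.29 × 3.27 = 2.1797 + 0.9483 = 3.13

3.13%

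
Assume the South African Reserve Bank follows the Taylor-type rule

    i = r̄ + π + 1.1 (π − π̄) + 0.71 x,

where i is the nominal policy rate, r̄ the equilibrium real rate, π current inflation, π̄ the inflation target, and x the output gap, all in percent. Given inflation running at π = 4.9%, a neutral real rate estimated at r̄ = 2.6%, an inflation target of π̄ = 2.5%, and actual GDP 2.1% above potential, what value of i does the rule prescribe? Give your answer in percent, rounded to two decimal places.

Output 2.1% above potential → x = 2.1.
i = 2.6 + 4.9 + 1.1 × (4.9 − 2.5) + 0.71 × 2.1
   = 2.6 + 4.9 + 2.64 + 1.491 = 11.63

11.63%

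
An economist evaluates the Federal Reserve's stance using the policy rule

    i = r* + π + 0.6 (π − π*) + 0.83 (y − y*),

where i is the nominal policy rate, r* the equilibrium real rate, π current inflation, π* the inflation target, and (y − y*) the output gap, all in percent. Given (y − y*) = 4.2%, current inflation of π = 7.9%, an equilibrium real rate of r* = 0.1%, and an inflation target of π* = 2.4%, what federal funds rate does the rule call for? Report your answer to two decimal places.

14.79%

i = 0.1 + 7.9 + 0.6 × (7.9 − 2.4) + 0.83 × 4.2
   = 0.1 + 7.9 + 3.3 + 3.486 = 14.79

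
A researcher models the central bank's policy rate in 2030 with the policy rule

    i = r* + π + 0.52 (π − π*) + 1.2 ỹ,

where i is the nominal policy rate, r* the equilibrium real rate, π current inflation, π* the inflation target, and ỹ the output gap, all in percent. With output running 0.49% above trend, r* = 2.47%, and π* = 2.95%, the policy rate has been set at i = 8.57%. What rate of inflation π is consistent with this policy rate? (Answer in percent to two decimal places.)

Output 0.49% above potential → ỹ = 0.49.
Collecting π: i = r* + (1 + 0.52) π − 0.52 π* + 1.2 ỹ
1.52 π = 8.57 − 2.47 + 0.52 × 2.95 − 1.2 × 0.49 = 7.046
π = 7.046 / 1.52 = 4.64

4.64%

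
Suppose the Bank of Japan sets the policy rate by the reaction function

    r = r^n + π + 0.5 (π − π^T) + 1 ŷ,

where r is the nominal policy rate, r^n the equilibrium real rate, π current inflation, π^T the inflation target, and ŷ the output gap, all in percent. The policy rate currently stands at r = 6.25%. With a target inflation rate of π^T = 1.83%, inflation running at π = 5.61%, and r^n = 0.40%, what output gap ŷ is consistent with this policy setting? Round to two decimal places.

1 ŷ = 6.25 − 0.40 − 5.61 − 0.5 × (5.61 − 1.83) = -1.65
ŷ = -1.65 / 1 = -1.65

-1.65%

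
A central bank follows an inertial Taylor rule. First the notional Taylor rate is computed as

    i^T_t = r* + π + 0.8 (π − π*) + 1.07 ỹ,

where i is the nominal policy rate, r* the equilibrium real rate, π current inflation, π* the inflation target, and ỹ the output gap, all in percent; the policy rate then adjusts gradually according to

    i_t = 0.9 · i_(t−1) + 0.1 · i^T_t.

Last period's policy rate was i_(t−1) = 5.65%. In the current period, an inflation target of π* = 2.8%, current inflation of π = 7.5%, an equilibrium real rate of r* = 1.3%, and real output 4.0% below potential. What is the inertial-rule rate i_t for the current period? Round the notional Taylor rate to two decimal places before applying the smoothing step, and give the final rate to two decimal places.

Output 4.0% below potential → ỹ = -4.0.
i^T_t = 1.3 + 7.5 + 0.8 × (7.5 − 2.8) + 1.07 × (-4.0)
   = 1.3 + 7.5 + 3.76 − 4.28 = 8.28
i_t = 0.9 × 5.65 + 0.1 × 8.28 = 5.085 + 0.828 = 5.91

5.91%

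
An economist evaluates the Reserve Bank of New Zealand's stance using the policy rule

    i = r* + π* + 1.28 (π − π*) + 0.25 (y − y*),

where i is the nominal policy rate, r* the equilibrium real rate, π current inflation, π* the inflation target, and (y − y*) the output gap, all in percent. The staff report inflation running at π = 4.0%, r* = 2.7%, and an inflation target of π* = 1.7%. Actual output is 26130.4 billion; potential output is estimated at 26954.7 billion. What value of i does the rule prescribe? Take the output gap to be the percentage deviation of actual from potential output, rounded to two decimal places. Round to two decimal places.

6.58%

Output gap = 100 × (26130.4 − 26954.7) / 26954.7 = -3.06%.
i = 2.70 + 1.70 + 1.28 × (4.00 − 1.70) + 0.25 × (-3.06)
   = 2.70 + 1.7 + 2.944 − 0.765 = 6.58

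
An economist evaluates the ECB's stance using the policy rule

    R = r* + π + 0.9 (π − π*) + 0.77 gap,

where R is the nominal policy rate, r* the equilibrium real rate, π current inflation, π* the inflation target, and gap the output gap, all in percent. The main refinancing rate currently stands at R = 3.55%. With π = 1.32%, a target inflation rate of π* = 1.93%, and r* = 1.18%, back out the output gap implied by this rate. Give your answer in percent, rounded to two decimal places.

0.77 gap = 3.55 − 1.18 − 1.32 − 0.9 × (1.32 − 1.93) = 1.599
gap = 1.599 / 0.77 = 2.08

2.08%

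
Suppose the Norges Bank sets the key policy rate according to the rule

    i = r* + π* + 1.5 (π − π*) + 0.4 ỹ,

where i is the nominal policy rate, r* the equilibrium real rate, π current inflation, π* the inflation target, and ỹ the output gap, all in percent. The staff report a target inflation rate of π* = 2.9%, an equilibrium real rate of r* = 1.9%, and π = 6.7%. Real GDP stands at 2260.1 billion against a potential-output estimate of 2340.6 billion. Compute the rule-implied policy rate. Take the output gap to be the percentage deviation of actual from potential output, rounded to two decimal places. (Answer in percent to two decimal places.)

9.12%

Output gap = 100 × (2260.1 − 2340.6) / 2340.6 = -3.44%.
i = 1.90 + 2.90 + 1.5 × (6.70 − 2.90) + 0.4 × (-3.44)
   = 1.90 + 2.9 + 5.7 − 1.376 = 9.12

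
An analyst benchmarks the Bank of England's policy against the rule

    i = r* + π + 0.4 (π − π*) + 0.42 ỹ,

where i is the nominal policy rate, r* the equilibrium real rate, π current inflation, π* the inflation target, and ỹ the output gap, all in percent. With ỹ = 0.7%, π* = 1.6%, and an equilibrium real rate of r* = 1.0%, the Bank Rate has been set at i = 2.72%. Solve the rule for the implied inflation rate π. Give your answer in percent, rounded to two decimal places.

Collecting π: i = r* + (1 + 0.4) π − 0.4 π* + 0.42 ỹ
1.4 π = 2.72 − 1.0 + 0.4 × 1.6 − 0.42 × 0.7 = 2.066
π = 2.066 / 1.4 = 1.48

1.48%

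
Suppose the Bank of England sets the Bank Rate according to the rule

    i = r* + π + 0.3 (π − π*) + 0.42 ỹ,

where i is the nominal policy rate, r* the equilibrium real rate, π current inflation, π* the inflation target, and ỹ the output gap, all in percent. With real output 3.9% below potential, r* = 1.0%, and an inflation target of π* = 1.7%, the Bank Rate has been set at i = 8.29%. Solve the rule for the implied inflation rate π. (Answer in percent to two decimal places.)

7.26%

Output 3.9% below potential → ỹ = -3.9.
Collecting π: i = r* + (1 + 0.3) π − 0.3 π* + 0.42 ỹ
1.3 π = 8.29 − 1.0 + 0.3 × 1.7 − 0.42 × (-3.9) = 9.438
π = 9.438 / 1.3 = 7.26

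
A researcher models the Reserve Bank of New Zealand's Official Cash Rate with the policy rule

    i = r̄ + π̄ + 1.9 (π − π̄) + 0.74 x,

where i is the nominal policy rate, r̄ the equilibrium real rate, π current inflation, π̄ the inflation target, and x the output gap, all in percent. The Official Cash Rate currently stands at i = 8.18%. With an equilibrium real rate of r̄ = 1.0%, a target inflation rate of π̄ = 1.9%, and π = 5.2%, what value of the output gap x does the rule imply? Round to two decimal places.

-1.34%

0.74 x = 8.18 − 1.0 − 1.9 − 1.9 × (5.2 − 1.9) = -0.99
x = -0.99 / 0.74 = -1.34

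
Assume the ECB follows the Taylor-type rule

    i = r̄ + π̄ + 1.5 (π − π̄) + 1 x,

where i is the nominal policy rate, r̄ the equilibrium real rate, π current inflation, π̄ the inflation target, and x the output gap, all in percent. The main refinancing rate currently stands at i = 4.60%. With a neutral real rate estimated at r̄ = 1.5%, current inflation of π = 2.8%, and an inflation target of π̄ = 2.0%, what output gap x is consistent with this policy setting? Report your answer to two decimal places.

-0.10%

1 x = 4.60 − 1.5 − 2.0 − 1.5 × (2.8 − 2.0) = -0.1
x = -0.1 / 1 = -0.10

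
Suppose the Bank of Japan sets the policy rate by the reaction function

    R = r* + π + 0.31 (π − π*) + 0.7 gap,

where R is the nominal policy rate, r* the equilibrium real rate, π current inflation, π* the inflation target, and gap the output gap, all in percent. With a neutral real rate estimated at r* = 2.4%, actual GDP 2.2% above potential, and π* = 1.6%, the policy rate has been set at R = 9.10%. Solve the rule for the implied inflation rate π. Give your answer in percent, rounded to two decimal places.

4.32%

Output 2.2% above potential → gap = 2.2.
Collecting π: R = r* + (1 + 0.31) π − 0.31 π* + 0.7 gap
1.31 π = 9.10 − 2.4 + 0.31 × 1.6 − 0.7 × 2.2 = 5.656
π = 5.656 / 1.31 = 4.32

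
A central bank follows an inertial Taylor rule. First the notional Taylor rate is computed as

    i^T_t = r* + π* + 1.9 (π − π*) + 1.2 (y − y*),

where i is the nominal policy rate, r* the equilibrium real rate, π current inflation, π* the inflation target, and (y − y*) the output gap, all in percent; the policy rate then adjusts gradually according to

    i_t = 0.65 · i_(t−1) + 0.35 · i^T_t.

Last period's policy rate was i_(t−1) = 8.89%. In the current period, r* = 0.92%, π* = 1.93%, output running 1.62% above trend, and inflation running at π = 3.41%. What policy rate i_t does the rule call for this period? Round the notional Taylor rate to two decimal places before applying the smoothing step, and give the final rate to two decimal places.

8.44%

Output 1.62% above potential → (y − y*) = 1.62.
i^T_t = 0.92 + 1.93 + 1.9 × (3.41 − 1.93) + 1.2 × 1.62
   = 0.92 + 1.93 + 2.812 + 1.944 = 7.61
i_t = 0.65 × 8.89 + 0.35 × 7.61 = 5.7785 + 2.6635 = 8.44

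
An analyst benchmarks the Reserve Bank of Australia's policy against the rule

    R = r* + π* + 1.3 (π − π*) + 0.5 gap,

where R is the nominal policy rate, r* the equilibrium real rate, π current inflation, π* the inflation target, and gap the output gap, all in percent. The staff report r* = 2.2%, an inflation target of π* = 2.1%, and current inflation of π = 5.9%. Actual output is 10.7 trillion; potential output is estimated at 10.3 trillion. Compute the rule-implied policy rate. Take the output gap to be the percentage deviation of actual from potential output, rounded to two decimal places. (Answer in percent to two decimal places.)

11.18%

Output gap = 100 × (10.7 − 10.3) / 10.3 = 3.88%.
R = 2.20 + 2.10 + 1.3 × (5.90 − 2.10) + 0.5 × 3.88
   = 2.20 + 2.1 + 4.94 + 1.94 = 11.18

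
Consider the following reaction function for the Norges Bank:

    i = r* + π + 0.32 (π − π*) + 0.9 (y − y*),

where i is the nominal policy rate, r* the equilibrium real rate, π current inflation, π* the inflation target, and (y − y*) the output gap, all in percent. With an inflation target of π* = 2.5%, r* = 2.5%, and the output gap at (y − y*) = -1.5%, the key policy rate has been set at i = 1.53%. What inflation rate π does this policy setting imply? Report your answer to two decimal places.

0.89%

Collecting π: i = r* + (1 + 0.32) π − 0.32 π* + 0.9 (y − y*)
1.32 π = 1.53 − 2.5 + 0.32 × 2.5 − 0.9 × (-1.5) = 1.18
π = 1.18 / 1.32 = 0.89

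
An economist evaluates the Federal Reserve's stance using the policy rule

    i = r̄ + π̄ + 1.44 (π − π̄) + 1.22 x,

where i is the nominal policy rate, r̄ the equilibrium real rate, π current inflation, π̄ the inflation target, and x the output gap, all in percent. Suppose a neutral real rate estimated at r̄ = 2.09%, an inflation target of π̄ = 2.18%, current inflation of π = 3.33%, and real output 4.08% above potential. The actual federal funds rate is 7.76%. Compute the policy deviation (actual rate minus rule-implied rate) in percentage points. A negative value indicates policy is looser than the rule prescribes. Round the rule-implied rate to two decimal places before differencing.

-3.14 pp

Output 4.08% above potential → x = 4.08.
i = 2.09 + 2.18 + 1.44 × (3.33 − 2.18) + 1.22 × 4.08
   = 2.09 + 2.18 + 1.656 + 4.9776 = 10.90
Deviation = 7.76 − 10.90 = -3.14 pp.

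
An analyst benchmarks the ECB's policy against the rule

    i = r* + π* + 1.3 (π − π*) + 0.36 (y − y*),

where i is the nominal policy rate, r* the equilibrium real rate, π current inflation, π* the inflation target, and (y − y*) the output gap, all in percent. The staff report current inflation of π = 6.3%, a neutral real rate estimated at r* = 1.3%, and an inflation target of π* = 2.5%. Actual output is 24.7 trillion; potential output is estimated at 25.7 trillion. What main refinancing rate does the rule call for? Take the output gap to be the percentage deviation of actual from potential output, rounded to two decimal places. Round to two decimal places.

7.34%

Output gap = 100 × (24.7 − 25.7) / 25.7 = -3.89%.
i = 1.30 + 2.50 + 1.3 × (6.30 − 2.50) + 0.36 × (-3.89)
   = 1.30 + 2.5 + 4.94 − 1.4004 = 7.34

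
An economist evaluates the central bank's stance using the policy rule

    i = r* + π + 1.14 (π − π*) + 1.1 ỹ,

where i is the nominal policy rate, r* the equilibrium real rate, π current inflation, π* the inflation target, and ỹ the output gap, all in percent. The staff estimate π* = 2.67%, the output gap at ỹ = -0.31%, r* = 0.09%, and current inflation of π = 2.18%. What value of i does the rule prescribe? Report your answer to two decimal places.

i = 0.09 + 2.18 + 1.14 × (2.18 − 2.67) + 1.1 × (-0.31)
   = 0.09 + 2.18 − 0.5586 − 0.341 = 1.37

1.37%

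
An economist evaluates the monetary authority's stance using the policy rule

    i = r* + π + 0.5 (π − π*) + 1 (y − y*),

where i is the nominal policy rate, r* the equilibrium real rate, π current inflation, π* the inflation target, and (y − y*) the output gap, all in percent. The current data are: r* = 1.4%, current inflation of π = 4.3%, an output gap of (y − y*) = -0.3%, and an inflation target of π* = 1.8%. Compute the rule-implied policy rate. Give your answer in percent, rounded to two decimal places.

6.65%

i = 1.4 + 4.3 + 0.5 × (4.3 − 1.8) + 1 × (-0.3)
   = 1.4 + 4.3 + 1.25 − 0.3 = 6.65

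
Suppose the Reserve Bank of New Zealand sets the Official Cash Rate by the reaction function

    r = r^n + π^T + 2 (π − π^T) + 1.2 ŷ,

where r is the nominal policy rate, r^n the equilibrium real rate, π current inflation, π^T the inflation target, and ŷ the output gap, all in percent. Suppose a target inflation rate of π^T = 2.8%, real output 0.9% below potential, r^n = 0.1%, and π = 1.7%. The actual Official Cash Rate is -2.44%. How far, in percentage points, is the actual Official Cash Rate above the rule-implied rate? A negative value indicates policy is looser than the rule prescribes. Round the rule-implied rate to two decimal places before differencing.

-2.06 pp

Output 0.9% below potential → ŷ = -0.9.
r = 0.1 + 2.8 + 2 × (1.7 − 2.8) + 1.2 × (-0.9)
   = 0.1 + 2.8 − 2.2 − 1.08 = -0.38
Deviation = -2.44 − (-0.38) = -2.06 pp.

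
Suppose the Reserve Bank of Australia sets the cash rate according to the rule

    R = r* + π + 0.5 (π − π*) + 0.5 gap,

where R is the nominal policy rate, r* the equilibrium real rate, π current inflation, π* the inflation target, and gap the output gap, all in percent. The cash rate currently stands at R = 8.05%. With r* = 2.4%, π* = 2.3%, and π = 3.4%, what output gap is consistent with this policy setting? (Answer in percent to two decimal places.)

0.5 gap = 8.05 − 2.4 − 3.4 − 0.5 × (3.4 − 2.3) = 1.7
gap = 1.7 / 0.5 = 3.40

3.40%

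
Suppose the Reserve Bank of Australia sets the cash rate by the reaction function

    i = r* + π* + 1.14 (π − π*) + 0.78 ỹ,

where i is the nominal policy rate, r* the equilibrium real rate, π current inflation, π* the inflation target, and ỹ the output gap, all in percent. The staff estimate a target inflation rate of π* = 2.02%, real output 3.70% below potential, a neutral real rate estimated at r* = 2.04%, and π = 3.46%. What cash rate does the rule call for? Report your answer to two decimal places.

2.82%

Output 3.70% below potential → ỹ = -3.70.
i = 2.04 + 2.02 + 1.14 × (3.46 − 2.02) + 0.78 × (-3.70)
   = 2.04 + 2.02 + 1.6416 − 2.886 = 2.82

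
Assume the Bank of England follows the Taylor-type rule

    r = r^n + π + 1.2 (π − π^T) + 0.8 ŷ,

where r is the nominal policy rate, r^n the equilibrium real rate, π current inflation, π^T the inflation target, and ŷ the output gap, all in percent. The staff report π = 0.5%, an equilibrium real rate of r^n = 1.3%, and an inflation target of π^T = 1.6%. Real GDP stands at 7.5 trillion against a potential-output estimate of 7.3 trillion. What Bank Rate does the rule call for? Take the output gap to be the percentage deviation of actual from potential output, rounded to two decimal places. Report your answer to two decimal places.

Output gap = 100 × (7.5 − 7.3) / 7.3 = 2.74%.
r = 1.30 + 0.50 + 1.2 × (0.50 − 1.60) + 0.8 × 2.74
   = 1.30 + 0.5 − 1.32 + 2.192 = 2.67

2.67%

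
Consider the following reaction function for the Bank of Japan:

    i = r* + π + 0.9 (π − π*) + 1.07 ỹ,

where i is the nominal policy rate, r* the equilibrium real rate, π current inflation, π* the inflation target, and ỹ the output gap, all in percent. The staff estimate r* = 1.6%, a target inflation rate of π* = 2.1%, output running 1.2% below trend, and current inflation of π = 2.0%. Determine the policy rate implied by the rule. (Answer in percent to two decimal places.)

2.23%

Output 1.2% below potential → ỹ = -1.2.
i = 1.6 + 2.0 + 0.9 × (2.0 − 2.1) + 1.07 × (-1.2)
   = 1.6 + 2 − 0.09 − 1.284 = 2.23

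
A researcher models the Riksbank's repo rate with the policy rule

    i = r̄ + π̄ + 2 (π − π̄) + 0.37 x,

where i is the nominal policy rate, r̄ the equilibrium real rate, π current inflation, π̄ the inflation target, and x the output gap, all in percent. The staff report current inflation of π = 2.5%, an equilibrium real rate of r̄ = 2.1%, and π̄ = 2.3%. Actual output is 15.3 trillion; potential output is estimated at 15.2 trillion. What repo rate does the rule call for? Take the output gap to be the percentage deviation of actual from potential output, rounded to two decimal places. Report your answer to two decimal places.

5.04%

Output gap = 100 × (15.3 − 15.2) / 15.2 = 0.66%.
i = 2.10 + 2.30 + 2 × (2.50 − 2.30) + 0.37 × 0.66
   = 2.10 + 2.3 + 0.4 + 0.2442 = 5.04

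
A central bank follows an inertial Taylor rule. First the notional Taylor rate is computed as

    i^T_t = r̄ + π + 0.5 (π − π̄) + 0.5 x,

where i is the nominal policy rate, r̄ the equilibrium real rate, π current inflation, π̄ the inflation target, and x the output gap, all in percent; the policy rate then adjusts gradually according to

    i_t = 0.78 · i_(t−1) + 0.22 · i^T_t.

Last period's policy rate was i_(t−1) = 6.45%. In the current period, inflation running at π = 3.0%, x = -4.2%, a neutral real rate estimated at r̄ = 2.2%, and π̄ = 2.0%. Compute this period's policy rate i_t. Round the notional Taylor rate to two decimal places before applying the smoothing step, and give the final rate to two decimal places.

5.82%

i^T_t = 2.2 + 3.0 + 0.5 × (3.0 − 2.0) + 0.5 × (-4.2)
   = 2.2 + 3 + 0.5 − 2.1 = 3.60
i_t = 0.78 × 6.45 + 0.22 × 3.60 = 5.031 + 0.792 = 5.82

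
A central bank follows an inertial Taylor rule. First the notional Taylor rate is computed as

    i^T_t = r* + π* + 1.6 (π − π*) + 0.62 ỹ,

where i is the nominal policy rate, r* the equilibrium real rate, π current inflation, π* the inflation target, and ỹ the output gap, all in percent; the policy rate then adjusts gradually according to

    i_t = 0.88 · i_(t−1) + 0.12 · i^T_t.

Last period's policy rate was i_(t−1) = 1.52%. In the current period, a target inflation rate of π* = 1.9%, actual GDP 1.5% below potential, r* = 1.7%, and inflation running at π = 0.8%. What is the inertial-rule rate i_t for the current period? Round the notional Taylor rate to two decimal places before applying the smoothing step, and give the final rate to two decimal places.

Output 1.5% below potential → ỹ = -1.5.
i^T_t = 1.7 + 1.9 + 1.6 × (0.8 − 1.9) + 0.62 × (-1.5)
   = 1.7 + 1.9 − 1.76 − 0.93 = 0.91
i_t = 0.88 × 1.52 + 0.12 × 0.91 = 1.3376 + 0.1092 = 1.45

1.45%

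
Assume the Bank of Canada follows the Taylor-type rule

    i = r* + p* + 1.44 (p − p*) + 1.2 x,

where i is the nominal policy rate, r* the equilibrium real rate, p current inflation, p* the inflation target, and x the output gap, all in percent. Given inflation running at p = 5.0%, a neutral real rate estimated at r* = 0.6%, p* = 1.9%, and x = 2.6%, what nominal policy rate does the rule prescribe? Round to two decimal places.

i = 0.6 + 1.9 + 1.44 × (5.0 − 1.9) + 1.2 × 2.6
   = 0.6 + 1.9 + 4.464 + 3.12 = 10.08

10.08%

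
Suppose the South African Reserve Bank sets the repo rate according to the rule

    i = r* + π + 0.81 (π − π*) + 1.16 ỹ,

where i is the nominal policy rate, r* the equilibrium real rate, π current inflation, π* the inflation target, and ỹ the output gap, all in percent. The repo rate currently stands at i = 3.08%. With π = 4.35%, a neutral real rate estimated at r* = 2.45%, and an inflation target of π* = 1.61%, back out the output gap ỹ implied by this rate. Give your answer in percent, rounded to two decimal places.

-5.12%

1.16 ỹ = 3.08 − 2.45 − 4.35 − 0.81 × (4.35 − 1.61) = -5.9394
ỹ = -5.9394 / 1.16 = -5.12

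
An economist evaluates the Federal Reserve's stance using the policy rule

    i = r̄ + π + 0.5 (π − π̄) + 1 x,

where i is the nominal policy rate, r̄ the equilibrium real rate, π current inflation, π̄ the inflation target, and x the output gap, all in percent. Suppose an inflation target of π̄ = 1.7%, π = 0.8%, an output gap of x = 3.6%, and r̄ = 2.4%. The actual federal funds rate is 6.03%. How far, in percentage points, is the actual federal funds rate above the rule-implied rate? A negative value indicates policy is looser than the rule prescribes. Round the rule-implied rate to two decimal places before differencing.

-0.32 pp

i = 2.4 + 0.8 + 0.5 × (0.8 − 1.7) + 1 × 3.6
   = 2.4 + 0.8 − 0.45 + 3.6 = 6.35
Deviation = 6.03 − 6.35 = -0.32 pp.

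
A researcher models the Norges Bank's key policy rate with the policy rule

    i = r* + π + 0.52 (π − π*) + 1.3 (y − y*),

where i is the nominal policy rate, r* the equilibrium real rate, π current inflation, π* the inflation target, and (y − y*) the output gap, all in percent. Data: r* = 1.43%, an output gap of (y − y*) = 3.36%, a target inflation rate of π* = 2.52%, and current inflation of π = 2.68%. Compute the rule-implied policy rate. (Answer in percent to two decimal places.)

8.56%

i = 1.43 + 2.68 + 0.52 × (2.68 − 2.52) + 1.3 × 3.36
   = 1.43 + 2.68 + 0.0832 + 4.368 = 8.56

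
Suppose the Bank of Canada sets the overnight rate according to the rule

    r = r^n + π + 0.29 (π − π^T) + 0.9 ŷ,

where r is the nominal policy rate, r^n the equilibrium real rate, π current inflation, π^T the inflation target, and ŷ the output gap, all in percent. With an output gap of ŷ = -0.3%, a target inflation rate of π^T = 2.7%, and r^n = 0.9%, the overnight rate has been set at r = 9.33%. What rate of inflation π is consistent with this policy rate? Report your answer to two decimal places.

7.35%

Collecting π: r = r^n + (1 + 0.29) π − 0.29 π^T + 0.9 ŷ
1.29 π = 9.33 − 0.9 + 0.29 × 2.7 − 0.9 × (-0.3) = 9.483
π = 9.483 / 1.29 = 7.35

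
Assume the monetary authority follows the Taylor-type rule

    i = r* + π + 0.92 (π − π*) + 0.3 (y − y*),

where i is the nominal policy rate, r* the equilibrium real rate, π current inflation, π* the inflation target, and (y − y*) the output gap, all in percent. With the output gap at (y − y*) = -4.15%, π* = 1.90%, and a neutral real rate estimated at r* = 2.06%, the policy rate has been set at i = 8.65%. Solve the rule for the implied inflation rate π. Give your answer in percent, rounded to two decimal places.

Collecting π: i = r* + (1 + 0.92) π − 0.92 π* + 0.3 (y − y*)
1.92 π = 8.65 − 2.06 + 0.92 × 1.90 − 0.3 × (-4.15) = 9.583
π = 9.583 / 1.92 = 4.99

4.99%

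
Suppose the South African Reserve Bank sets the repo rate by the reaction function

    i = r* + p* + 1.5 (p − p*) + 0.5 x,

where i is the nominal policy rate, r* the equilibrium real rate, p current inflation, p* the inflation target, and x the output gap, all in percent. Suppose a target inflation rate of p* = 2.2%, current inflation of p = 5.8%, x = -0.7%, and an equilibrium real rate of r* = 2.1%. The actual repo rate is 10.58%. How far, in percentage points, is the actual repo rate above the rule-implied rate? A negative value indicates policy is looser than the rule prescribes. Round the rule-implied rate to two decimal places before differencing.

1.23 pp

i = 2.1 + 2.2 + 1.5 × (5.8 − 2.2) + 0.5 × (-0.7)
   = 2.1 + 2.2 + 5.4 − 0.35 = 9.35
Deviation = 10.58 − 9.35 = 1.23 pp.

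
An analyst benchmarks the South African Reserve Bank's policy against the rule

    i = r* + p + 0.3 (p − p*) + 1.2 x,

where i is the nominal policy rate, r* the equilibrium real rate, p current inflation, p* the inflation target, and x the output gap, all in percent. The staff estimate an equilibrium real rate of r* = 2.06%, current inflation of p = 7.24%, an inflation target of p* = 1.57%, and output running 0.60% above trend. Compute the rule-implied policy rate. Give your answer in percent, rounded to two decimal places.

11.72%

Output 0.60% above potential → x = 0.60.
i = 2.06 + 7.24 + 0.3 × (7.24 − 1.57) + 1.2 × 0.60
   = 2.06 + 7.24 + 1.701 + 0.72 = 11.72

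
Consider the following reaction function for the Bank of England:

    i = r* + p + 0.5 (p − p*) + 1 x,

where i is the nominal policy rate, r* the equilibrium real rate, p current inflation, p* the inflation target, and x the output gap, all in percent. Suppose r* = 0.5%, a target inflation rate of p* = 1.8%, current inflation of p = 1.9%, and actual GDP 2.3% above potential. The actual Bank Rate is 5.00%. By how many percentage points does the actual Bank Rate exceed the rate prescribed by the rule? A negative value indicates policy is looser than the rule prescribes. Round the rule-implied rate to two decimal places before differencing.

0.25 pp

Output 2.3% above potential → x = 2.3.
i = 0.5 + 1.9 + 0.5 × (1.9 − 1.8) + 1 × 2.3
   = 0.5 + 1.9 + 0.05 + 2.3 = 4.75
Deviation = 5.00 − 4.75 = 0.25 pp.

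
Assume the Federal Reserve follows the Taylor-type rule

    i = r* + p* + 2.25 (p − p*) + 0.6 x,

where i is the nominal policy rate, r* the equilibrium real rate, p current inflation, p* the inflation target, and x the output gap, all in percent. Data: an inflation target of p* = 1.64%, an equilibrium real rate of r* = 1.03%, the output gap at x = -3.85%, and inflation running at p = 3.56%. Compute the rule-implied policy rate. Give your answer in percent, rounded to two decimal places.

i = 1.03 + 1.64 + 2.25 × (3.56 − 1.64) + 0.6 × (-3.85)
   = 1.03 + 1.64 + 4.32 − 2.31 = 4.68

4.68%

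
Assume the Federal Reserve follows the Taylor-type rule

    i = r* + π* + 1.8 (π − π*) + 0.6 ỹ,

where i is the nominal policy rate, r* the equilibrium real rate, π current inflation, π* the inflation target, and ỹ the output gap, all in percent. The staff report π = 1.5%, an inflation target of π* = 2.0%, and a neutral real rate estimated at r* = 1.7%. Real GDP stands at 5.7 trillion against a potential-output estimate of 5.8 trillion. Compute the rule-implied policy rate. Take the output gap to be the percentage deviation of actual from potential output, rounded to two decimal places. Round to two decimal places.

1.77%

Output gap = 100 × (5.7 − 5.8) / 5.8 = -1.72%.
i = 1.70 + 2.00 + 1.8 × (1.50 − 2.00) + 0.6 × (-1.72)
   = 1.70 + 2 − 0.9 − 1.032 = 1.77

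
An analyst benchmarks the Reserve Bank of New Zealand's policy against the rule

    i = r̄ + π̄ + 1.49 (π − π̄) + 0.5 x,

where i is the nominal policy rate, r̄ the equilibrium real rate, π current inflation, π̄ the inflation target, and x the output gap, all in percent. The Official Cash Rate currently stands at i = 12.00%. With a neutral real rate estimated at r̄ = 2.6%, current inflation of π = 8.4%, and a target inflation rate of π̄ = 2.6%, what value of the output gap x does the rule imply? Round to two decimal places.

0.5 x = 12.00 − 2.6 − 2.6 − 1.49 × (8.4 − 2.6) = -1.842
x = -1.842 / 0.5 = -3.68

-3.68%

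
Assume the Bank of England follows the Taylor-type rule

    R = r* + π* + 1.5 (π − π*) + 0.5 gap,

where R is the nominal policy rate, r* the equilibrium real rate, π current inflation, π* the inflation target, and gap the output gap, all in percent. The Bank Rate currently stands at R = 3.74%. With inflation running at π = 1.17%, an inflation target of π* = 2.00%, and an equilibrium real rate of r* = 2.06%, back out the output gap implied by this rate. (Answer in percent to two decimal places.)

1.85%

0.5 gap = 3.74 − 2.06 − 2.00 − 1.5 × (1.17 − 2.00) = 0.925
gap = 0.925 / 0.5 = 1.85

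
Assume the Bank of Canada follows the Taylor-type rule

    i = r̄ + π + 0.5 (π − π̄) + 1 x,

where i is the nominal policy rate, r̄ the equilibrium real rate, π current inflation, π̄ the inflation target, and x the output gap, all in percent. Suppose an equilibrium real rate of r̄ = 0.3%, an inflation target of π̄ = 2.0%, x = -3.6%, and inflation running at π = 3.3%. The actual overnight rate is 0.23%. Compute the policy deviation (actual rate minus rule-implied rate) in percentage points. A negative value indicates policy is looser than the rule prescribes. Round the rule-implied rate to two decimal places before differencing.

i = 0.3 + 3.3 + 0.5 × (3.3 − 2.0) + 1 × (-3.6)
   = 0.3 + 3.3 + 0.65 − 3.6 = 0.65
Deviation = 0.23 − 0.65 = -0.42 pp.

-0.42 pp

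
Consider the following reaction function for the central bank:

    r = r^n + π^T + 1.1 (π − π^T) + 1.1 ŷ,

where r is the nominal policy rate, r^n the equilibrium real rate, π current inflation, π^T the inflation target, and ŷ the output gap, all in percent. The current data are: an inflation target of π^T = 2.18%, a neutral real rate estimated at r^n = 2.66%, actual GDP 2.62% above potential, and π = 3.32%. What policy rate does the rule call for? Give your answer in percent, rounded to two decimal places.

Output 2.62% above potential → ŷ = 2.62.
r = 2.66 + 2.18 + 1.1 × (3.32 − 2.18) + 1.1 × 2.62
   = 2.66 + 2.18 + 1.254 + 2.882 = 8.98

8.98%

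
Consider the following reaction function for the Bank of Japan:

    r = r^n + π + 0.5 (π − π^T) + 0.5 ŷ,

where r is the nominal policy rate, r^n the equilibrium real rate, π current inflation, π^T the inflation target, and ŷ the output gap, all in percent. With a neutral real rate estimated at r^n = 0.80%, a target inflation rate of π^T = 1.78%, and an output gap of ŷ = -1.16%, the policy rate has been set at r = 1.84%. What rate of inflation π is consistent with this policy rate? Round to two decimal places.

Collecting π: r = r^n + (1 + 0.5) π − 0.5 π^T + 0.5 ŷ
1.5 π = 1.84 − 0.80 + 0.5 × 1.78 − 0.5 × (-1.16) = 2.51
π = 2.51 / 1.5 = 1.67

1.67%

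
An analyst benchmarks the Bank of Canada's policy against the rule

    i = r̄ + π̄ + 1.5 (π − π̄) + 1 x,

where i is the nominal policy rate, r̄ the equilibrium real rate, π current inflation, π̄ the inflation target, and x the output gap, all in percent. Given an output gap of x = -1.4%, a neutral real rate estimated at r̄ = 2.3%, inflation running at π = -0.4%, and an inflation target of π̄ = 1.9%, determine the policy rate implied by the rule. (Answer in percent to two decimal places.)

i = 2.3 + 1.9 + 1.5 × (-0.4 − 1.9) + 1 × (-1.4)
   = 2.3 + 1.9 − 3.45 − 1.4 = -0.65

-0.65%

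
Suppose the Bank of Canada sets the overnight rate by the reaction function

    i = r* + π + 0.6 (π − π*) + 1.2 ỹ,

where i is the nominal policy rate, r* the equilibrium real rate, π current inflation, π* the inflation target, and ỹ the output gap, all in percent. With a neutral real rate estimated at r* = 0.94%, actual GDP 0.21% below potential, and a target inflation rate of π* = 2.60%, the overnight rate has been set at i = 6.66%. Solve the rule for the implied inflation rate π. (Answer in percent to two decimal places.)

Output 0.21% below potential → ỹ = -0.21.
Collecting π: i = r* + (1 + 0.6) π − 0.6 π* + 1.2 ỹ
1.6 π = 6.66 − 0.94 + 0.6 × 2.60 − 1.2 × (-0.21) = 7.532
π = 7.532 / 1.6 = 4.71

4.71%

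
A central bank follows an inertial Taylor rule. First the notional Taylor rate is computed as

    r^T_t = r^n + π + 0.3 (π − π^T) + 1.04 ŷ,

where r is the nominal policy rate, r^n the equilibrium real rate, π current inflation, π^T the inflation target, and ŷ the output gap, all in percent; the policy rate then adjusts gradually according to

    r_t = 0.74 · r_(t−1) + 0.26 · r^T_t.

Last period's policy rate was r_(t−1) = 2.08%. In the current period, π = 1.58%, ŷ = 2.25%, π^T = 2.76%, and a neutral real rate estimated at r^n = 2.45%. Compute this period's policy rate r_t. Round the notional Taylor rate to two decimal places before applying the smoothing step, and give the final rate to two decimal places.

3.10%

r^T_t = 2.45 + 1.58 + 0.3 × (1.58 − 2.76) + 1.04 × 2.25
   = 2.45 + 1.58 − 0.354 + 2.34 = 6.02
r_t = 0.74 × 2.08 + 0.26 × 6.02 = 1.5392 + 1.5652 = 3.10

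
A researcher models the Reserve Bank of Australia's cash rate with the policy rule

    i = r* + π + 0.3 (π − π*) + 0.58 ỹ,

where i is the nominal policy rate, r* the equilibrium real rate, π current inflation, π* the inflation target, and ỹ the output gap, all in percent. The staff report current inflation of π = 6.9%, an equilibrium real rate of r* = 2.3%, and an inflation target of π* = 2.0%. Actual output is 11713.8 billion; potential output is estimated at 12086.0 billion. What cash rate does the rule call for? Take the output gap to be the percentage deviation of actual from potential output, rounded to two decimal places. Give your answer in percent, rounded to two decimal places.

8.88%

Output gap = 100 × (11713.8 − 12086.0) / 12086.0 = -3.08%.
i = 2.30 + 6.90 + 0.3 × (6.90 − 2.00) + 0.58 × (-3.08)
   = 2.30 + 6.9 + 1.47 − 1.7864 = 8.88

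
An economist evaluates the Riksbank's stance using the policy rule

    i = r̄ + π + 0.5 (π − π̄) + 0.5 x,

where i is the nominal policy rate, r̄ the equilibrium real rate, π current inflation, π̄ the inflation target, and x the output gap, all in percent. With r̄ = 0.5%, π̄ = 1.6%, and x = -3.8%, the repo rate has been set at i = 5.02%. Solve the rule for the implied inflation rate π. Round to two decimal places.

4.81%

Collecting π: i = r̄ + (1 + 0.5) π − 0.5 π̄ + 0.5 x
1.5 π = 5.02 − 0.5 + 0.5 × 1.6 − 0.5 × (-3.8) = 7.22
π = 7.22 / 1.5 = 4.81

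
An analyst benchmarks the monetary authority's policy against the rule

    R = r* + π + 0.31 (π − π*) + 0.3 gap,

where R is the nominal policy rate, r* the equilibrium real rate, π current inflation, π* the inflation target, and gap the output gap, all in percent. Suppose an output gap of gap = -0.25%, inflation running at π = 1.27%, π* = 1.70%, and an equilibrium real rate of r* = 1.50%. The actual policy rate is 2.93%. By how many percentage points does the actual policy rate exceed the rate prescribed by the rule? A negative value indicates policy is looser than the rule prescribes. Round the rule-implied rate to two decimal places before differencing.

R = 1.50 + 1.27 + 0.31 × (1.27 − 1.70) + 0.3 × (-0.25)
   = 1.50 + 1.27 − 0.1333 − 0.075 = 2.56
Deviation = 2.93 − 2.56 = 0.37 pp.

0.37 pp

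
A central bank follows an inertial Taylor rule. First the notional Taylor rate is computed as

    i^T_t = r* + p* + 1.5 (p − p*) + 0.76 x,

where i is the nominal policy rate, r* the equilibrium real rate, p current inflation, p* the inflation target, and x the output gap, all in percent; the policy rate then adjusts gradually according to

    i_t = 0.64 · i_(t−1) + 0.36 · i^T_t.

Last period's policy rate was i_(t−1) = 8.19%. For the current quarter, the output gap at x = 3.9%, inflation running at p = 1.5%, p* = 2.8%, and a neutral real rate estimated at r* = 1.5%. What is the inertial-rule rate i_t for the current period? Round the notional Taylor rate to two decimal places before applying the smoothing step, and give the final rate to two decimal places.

i^T_t = 1.5 + 2.8 + 1.5 × (1.5 − 2.8) + 0.76 × 3.9
   = 1.5 + 2.8 − 1.95 + 2.964 = 5.31
i_t = 0.64 × 8.19 + 0.36 × 5.31 = 5.2416 + 1.9116 = 7.15

7.15%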